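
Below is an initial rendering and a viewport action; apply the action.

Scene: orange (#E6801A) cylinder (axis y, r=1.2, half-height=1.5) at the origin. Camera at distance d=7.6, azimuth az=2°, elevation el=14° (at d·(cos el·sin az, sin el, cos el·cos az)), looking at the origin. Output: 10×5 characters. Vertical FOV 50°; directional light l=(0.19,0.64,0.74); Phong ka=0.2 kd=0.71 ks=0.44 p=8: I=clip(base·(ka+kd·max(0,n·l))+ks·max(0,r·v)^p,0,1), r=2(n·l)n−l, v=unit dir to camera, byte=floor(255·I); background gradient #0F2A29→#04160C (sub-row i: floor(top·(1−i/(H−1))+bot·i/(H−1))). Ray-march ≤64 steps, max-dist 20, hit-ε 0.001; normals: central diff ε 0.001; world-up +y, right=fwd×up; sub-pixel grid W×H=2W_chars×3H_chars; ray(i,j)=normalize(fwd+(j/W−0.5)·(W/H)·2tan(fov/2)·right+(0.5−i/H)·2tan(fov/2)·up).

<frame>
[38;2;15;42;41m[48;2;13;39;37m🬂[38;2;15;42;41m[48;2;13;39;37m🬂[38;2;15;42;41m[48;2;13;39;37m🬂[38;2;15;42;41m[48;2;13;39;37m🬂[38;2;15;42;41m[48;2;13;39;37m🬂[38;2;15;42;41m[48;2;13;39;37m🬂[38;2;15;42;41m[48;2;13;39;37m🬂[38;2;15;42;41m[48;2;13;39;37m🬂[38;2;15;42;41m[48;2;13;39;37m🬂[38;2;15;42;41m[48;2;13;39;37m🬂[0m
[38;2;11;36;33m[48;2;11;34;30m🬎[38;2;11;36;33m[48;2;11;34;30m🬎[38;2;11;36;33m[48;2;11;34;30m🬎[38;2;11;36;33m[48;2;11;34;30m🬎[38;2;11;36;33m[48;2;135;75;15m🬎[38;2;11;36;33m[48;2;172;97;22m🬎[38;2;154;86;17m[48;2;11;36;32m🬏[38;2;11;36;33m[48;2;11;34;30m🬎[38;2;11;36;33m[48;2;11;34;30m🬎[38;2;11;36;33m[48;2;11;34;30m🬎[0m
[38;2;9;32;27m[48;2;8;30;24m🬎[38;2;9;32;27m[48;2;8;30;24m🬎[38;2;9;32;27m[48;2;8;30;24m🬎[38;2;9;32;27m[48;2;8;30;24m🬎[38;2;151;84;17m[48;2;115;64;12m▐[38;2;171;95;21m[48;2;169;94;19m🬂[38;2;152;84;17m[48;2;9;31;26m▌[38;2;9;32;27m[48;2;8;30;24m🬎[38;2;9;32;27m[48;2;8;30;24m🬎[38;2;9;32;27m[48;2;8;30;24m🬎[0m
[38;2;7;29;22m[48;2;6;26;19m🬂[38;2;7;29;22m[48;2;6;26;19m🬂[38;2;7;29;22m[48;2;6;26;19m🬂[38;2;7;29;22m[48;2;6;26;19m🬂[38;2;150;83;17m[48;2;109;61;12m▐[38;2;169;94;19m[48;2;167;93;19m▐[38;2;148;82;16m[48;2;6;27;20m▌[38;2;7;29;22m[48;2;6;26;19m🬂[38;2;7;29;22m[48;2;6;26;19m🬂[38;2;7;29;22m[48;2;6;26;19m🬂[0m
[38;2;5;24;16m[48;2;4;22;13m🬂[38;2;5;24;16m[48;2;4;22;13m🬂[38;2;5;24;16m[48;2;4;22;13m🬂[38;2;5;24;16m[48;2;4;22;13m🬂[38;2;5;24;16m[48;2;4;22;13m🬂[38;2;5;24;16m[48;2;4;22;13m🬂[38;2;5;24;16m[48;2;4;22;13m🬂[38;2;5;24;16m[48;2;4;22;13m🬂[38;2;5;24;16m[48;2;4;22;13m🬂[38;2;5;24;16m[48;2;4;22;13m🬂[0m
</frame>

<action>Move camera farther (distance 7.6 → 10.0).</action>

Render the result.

<frame>
[38;2;15;42;41m[48;2;13;39;37m🬂[38;2;15;42;41m[48;2;13;39;37m🬂[38;2;15;42;41m[48;2;13;39;37m🬂[38;2;15;42;41m[48;2;13;39;37m🬂[38;2;15;42;41m[48;2;13;39;37m🬂[38;2;15;42;41m[48;2;13;39;37m🬂[38;2;15;42;41m[48;2;13;39;37m🬂[38;2;15;42;41m[48;2;13;39;37m🬂[38;2;15;42;41m[48;2;13;39;37m🬂[38;2;15;42;41m[48;2;13;39;37m🬂[0m
[38;2;11;36;33m[48;2;11;34;30m🬎[38;2;11;36;33m[48;2;11;34;30m🬎[38;2;11;36;33m[48;2;11;34;30m🬎[38;2;11;36;33m[48;2;11;34;30m🬎[38;2;11;36;32m[48;2;150;83;17m🬝[38;2;11;36;33m[48;2;150;83;17m🬎[38;2;11;36;33m[48;2;11;34;30m🬎[38;2;11;36;33m[48;2;11;34;30m🬎[38;2;11;36;33m[48;2;11;34;30m🬎[38;2;11;36;33m[48;2;11;34;30m🬎[0m
[38;2;9;32;27m[48;2;8;30;24m🬎[38;2;9;32;27m[48;2;8;30;24m🬎[38;2;9;32;27m[48;2;8;30;24m🬎[38;2;9;32;27m[48;2;8;30;24m🬎[38;2;141;78;15m[48;2;9;31;26m▐[38;2;170;95;21m[48;2;166;92;18m🬄[38;2;9;32;27m[48;2;8;30;24m🬎[38;2;9;32;27m[48;2;8;30;24m🬎[38;2;9;32;27m[48;2;8;30;24m🬎[38;2;9;32;27m[48;2;8;30;24m🬎[0m
[38;2;7;29;22m[48;2;6;26;19m🬂[38;2;7;29;22m[48;2;6;26;19m🬂[38;2;7;29;22m[48;2;6;26;19m🬂[38;2;7;29;22m[48;2;6;26;19m🬂[38;2;139;77;15m[48;2;6;27;19m🬉[38;2;166;92;18m[48;2;6;26;18m🬎[38;2;7;29;22m[48;2;6;26;19m🬂[38;2;7;29;22m[48;2;6;26;19m🬂[38;2;7;29;22m[48;2;6;26;19m🬂[38;2;7;29;22m[48;2;6;26;19m🬂[0m
[38;2;5;24;16m[48;2;4;22;13m🬂[38;2;5;24;16m[48;2;4;22;13m🬂[38;2;5;24;16m[48;2;4;22;13m🬂[38;2;5;24;16m[48;2;4;22;13m🬂[38;2;5;24;16m[48;2;4;22;13m🬂[38;2;5;24;16m[48;2;4;22;13m🬂[38;2;5;24;16m[48;2;4;22;13m🬂[38;2;5;24;16m[48;2;4;22;13m🬂[38;2;5;24;16m[48;2;4;22;13m🬂[38;2;5;24;16m[48;2;4;22;13m🬂[0m
</frame>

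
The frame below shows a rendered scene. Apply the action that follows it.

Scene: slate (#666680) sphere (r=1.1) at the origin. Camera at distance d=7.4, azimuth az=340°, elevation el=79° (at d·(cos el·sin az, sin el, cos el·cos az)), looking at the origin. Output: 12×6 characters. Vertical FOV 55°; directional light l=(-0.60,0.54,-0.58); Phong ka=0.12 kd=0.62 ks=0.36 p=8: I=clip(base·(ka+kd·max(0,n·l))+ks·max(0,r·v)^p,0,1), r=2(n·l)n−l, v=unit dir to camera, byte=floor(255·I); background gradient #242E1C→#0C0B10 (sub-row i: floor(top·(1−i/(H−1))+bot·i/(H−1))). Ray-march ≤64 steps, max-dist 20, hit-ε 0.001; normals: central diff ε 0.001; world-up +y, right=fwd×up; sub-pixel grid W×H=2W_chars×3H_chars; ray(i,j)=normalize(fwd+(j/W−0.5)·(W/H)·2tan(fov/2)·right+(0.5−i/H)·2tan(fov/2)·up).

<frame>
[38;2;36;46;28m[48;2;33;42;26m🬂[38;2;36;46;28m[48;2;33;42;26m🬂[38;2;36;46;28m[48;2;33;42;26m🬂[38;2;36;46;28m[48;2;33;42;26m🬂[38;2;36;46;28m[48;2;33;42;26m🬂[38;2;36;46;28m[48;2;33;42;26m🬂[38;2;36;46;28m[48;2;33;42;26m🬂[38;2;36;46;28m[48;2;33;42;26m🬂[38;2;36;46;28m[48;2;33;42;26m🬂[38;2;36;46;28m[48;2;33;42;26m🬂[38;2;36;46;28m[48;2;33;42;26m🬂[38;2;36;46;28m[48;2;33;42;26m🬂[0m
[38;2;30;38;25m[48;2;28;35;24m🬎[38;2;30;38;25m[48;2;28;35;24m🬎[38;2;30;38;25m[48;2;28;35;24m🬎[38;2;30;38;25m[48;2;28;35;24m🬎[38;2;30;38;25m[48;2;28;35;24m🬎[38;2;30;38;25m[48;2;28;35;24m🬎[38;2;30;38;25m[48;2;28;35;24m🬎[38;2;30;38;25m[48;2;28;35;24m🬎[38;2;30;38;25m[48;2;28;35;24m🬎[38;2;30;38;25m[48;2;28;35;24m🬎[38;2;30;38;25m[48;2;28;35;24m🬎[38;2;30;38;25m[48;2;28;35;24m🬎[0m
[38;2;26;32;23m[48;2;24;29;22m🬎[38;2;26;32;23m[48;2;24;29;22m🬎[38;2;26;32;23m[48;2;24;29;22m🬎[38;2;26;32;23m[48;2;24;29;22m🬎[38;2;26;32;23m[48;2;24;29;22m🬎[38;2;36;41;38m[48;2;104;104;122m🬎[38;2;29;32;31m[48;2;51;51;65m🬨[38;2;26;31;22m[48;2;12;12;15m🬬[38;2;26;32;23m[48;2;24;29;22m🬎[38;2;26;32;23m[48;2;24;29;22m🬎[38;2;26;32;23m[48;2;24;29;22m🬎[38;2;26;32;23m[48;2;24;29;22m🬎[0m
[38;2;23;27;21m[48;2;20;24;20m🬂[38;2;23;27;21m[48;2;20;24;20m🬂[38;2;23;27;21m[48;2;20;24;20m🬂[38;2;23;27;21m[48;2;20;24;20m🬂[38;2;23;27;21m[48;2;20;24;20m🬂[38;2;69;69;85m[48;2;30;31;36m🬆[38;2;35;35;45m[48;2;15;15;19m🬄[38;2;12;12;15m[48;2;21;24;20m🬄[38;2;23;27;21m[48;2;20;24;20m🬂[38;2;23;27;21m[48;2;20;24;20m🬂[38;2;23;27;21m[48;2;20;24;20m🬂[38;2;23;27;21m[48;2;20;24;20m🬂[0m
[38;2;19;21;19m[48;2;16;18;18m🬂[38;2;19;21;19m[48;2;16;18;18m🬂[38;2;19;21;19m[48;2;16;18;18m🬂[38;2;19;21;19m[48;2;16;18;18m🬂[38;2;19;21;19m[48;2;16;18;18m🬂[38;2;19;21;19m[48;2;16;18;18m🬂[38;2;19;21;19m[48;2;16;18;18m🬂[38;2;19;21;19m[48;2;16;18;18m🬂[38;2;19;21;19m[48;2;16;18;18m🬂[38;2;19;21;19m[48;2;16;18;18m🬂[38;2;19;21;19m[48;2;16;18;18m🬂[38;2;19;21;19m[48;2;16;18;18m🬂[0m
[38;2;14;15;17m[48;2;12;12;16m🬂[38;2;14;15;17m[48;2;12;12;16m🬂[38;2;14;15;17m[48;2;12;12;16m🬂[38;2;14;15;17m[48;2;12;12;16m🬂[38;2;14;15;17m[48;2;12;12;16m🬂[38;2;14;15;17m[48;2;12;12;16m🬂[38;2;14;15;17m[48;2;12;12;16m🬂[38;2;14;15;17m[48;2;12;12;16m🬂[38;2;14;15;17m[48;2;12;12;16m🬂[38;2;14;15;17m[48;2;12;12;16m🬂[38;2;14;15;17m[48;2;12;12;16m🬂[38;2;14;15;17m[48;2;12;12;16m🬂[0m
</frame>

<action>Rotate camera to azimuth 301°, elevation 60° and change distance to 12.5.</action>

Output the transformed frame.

<frame>
[38;2;36;46;28m[48;2;33;42;26m🬂[38;2;36;46;28m[48;2;33;42;26m🬂[38;2;36;46;28m[48;2;33;42;26m🬂[38;2;36;46;28m[48;2;33;42;26m🬂[38;2;36;46;28m[48;2;33;42;26m🬂[38;2;36;46;28m[48;2;33;42;26m🬂[38;2;36;46;28m[48;2;33;42;26m🬂[38;2;36;46;28m[48;2;33;42;26m🬂[38;2;36;46;28m[48;2;33;42;26m🬂[38;2;36;46;28m[48;2;33;42;26m🬂[38;2;36;46;28m[48;2;33;42;26m🬂[38;2;36;46;28m[48;2;33;42;26m🬂[0m
[38;2;30;38;25m[48;2;28;35;24m🬎[38;2;30;38;25m[48;2;28;35;24m🬎[38;2;30;38;25m[48;2;28;35;24m🬎[38;2;30;38;25m[48;2;28;35;24m🬎[38;2;30;38;25m[48;2;28;35;24m🬎[38;2;30;38;25m[48;2;28;35;24m🬎[38;2;30;38;25m[48;2;28;35;24m🬎[38;2;30;38;25m[48;2;28;35;24m🬎[38;2;30;38;25m[48;2;28;35;24m🬎[38;2;30;38;25m[48;2;28;35;24m🬎[38;2;30;38;25m[48;2;28;35;24m🬎[38;2;30;38;25m[48;2;28;35;24m🬎[0m
[38;2;26;32;23m[48;2;24;29;22m🬎[38;2;26;32;23m[48;2;24;29;22m🬎[38;2;26;32;23m[48;2;24;29;22m🬎[38;2;26;32;23m[48;2;24;29;22m🬎[38;2;26;32;23m[48;2;24;29;22m🬎[38;2;26;31;22m[48;2;64;64;80m🬝[38;2;44;44;55m[48;2;23;28;21m🬏[38;2;26;32;23m[48;2;24;29;22m🬎[38;2;26;32;23m[48;2;24;29;22m🬎[38;2;26;32;23m[48;2;24;29;22m🬎[38;2;26;32;23m[48;2;24;29;22m🬎[38;2;26;32;23m[48;2;24;29;22m🬎[0m
[38;2;23;27;21m[48;2;20;24;20m🬂[38;2;23;27;21m[48;2;20;24;20m🬂[38;2;23;27;21m[48;2;20;24;20m🬂[38;2;23;27;21m[48;2;20;24;20m🬂[38;2;23;27;21m[48;2;20;24;20m🬂[38;2;112;112;131m[48;2;28;31;30m🬁[38;2;43;43;54m[48;2;16;17;17m🬄[38;2;23;27;21m[48;2;20;24;20m🬂[38;2;23;27;21m[48;2;20;24;20m🬂[38;2;23;27;21m[48;2;20;24;20m🬂[38;2;23;27;21m[48;2;20;24;20m🬂[38;2;23;27;21m[48;2;20;24;20m🬂[0m
[38;2;19;21;19m[48;2;16;18;18m🬂[38;2;19;21;19m[48;2;16;18;18m🬂[38;2;19;21;19m[48;2;16;18;18m🬂[38;2;19;21;19m[48;2;16;18;18m🬂[38;2;19;21;19m[48;2;16;18;18m🬂[38;2;19;21;19m[48;2;16;18;18m🬂[38;2;19;21;19m[48;2;16;18;18m🬂[38;2;19;21;19m[48;2;16;18;18m🬂[38;2;19;21;19m[48;2;16;18;18m🬂[38;2;19;21;19m[48;2;16;18;18m🬂[38;2;19;21;19m[48;2;16;18;18m🬂[38;2;19;21;19m[48;2;16;18;18m🬂[0m
[38;2;14;15;17m[48;2;12;12;16m🬂[38;2;14;15;17m[48;2;12;12;16m🬂[38;2;14;15;17m[48;2;12;12;16m🬂[38;2;14;15;17m[48;2;12;12;16m🬂[38;2;14;15;17m[48;2;12;12;16m🬂[38;2;14;15;17m[48;2;12;12;16m🬂[38;2;14;15;17m[48;2;12;12;16m🬂[38;2;14;15;17m[48;2;12;12;16m🬂[38;2;14;15;17m[48;2;12;12;16m🬂[38;2;14;15;17m[48;2;12;12;16m🬂[38;2;14;15;17m[48;2;12;12;16m🬂[38;2;14;15;17m[48;2;12;12;16m🬂[0m
</frame>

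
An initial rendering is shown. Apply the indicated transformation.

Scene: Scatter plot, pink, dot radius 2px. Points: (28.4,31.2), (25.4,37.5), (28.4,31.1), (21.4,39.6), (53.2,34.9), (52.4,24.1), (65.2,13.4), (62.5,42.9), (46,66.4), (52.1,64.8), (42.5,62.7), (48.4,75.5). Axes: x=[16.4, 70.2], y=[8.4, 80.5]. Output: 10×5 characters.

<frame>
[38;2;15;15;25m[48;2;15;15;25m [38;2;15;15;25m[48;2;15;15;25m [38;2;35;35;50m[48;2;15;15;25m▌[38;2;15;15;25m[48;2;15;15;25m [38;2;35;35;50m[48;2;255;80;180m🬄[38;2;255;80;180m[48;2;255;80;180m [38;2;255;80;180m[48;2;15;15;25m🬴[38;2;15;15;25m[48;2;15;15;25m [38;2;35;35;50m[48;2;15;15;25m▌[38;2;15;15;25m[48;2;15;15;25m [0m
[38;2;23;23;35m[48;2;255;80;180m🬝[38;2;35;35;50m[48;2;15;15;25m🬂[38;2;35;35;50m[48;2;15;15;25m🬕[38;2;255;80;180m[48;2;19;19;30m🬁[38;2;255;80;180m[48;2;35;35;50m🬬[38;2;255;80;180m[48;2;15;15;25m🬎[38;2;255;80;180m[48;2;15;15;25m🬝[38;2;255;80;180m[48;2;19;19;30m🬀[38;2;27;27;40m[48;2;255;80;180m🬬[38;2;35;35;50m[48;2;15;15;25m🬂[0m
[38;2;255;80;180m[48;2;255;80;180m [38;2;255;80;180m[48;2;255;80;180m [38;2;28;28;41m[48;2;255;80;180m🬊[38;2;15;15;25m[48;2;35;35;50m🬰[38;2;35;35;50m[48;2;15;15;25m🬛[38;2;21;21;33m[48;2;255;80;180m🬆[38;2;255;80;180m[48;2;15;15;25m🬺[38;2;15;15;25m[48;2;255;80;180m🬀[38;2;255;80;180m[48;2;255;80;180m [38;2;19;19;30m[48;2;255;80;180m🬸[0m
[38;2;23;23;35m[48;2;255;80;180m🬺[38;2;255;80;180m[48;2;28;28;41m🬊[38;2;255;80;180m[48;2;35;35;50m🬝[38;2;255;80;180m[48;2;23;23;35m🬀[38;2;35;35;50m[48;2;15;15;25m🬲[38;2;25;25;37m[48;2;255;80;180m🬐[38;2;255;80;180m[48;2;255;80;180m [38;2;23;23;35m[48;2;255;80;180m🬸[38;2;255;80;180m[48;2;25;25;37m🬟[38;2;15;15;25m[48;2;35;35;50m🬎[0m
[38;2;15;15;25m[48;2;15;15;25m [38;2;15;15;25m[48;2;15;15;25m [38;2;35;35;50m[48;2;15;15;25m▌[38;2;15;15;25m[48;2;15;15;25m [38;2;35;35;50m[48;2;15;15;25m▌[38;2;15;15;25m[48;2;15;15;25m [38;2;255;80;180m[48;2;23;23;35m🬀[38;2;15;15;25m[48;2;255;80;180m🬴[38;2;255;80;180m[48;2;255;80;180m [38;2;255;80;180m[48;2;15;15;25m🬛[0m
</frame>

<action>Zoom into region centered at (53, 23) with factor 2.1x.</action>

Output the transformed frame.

<frame>
[38;2;15;15;25m[48;2;15;15;25m [38;2;15;15;25m[48;2;15;15;25m [38;2;35;35;50m[48;2;15;15;25m▌[38;2;15;15;25m[48;2;255;80;180m🬝[38;2;35;35;50m[48;2;255;80;180m🬀[38;2;15;15;25m[48;2;255;80;180m🬊[38;2;35;35;50m[48;2;15;15;25m▌[38;2;15;15;25m[48;2;15;15;25m [38;2;35;35;50m[48;2;15;15;25m▌[38;2;15;15;25m[48;2;15;15;25m [0m
[38;2;35;35;50m[48;2;15;15;25m🬂[38;2;35;35;50m[48;2;15;15;25m🬂[38;2;35;35;50m[48;2;15;15;25m🬕[38;2;35;35;50m[48;2;15;15;25m🬂[38;2;255;80;180m[48;2;35;35;50m🬸[38;2;255;80;180m[48;2;20;20;31m🬐[38;2;35;35;50m[48;2;15;15;25m🬕[38;2;35;35;50m[48;2;15;15;25m🬂[38;2;35;35;50m[48;2;15;15;25m🬕[38;2;35;35;50m[48;2;15;15;25m🬂[0m
[38;2;15;15;25m[48;2;35;35;50m🬰[38;2;15;15;25m[48;2;35;35;50m🬰[38;2;35;35;50m[48;2;15;15;25m🬛[38;2;23;23;35m[48;2;255;80;180m🬺[38;2;255;80;180m[48;2;35;35;50m🬬[38;2;255;80;180m[48;2;21;21;33m🬆[38;2;35;35;50m[48;2;15;15;25m🬛[38;2;15;15;25m[48;2;35;35;50m🬰[38;2;35;35;50m[48;2;15;15;25m🬛[38;2;23;23;35m[48;2;255;80;180m🬬[0m
[38;2;15;15;25m[48;2;35;35;50m🬎[38;2;15;15;25m[48;2;35;35;50m🬎[38;2;35;35;50m[48;2;15;15;25m🬲[38;2;15;15;25m[48;2;35;35;50m🬎[38;2;35;35;50m[48;2;15;15;25m🬲[38;2;15;15;25m[48;2;35;35;50m🬎[38;2;35;35;50m[48;2;15;15;25m🬲[38;2;15;15;25m[48;2;35;35;50m🬎[38;2;35;35;50m[48;2;255;80;180m🬐[38;2;255;80;180m[48;2;255;80;180m [0m
[38;2;15;15;25m[48;2;15;15;25m [38;2;15;15;25m[48;2;15;15;25m [38;2;35;35;50m[48;2;15;15;25m▌[38;2;15;15;25m[48;2;15;15;25m [38;2;35;35;50m[48;2;15;15;25m▌[38;2;15;15;25m[48;2;15;15;25m [38;2;35;35;50m[48;2;15;15;25m▌[38;2;15;15;25m[48;2;15;15;25m [38;2;35;35;50m[48;2;15;15;25m▌[38;2;255;80;180m[48;2;15;15;25m🬀[0m
</frame>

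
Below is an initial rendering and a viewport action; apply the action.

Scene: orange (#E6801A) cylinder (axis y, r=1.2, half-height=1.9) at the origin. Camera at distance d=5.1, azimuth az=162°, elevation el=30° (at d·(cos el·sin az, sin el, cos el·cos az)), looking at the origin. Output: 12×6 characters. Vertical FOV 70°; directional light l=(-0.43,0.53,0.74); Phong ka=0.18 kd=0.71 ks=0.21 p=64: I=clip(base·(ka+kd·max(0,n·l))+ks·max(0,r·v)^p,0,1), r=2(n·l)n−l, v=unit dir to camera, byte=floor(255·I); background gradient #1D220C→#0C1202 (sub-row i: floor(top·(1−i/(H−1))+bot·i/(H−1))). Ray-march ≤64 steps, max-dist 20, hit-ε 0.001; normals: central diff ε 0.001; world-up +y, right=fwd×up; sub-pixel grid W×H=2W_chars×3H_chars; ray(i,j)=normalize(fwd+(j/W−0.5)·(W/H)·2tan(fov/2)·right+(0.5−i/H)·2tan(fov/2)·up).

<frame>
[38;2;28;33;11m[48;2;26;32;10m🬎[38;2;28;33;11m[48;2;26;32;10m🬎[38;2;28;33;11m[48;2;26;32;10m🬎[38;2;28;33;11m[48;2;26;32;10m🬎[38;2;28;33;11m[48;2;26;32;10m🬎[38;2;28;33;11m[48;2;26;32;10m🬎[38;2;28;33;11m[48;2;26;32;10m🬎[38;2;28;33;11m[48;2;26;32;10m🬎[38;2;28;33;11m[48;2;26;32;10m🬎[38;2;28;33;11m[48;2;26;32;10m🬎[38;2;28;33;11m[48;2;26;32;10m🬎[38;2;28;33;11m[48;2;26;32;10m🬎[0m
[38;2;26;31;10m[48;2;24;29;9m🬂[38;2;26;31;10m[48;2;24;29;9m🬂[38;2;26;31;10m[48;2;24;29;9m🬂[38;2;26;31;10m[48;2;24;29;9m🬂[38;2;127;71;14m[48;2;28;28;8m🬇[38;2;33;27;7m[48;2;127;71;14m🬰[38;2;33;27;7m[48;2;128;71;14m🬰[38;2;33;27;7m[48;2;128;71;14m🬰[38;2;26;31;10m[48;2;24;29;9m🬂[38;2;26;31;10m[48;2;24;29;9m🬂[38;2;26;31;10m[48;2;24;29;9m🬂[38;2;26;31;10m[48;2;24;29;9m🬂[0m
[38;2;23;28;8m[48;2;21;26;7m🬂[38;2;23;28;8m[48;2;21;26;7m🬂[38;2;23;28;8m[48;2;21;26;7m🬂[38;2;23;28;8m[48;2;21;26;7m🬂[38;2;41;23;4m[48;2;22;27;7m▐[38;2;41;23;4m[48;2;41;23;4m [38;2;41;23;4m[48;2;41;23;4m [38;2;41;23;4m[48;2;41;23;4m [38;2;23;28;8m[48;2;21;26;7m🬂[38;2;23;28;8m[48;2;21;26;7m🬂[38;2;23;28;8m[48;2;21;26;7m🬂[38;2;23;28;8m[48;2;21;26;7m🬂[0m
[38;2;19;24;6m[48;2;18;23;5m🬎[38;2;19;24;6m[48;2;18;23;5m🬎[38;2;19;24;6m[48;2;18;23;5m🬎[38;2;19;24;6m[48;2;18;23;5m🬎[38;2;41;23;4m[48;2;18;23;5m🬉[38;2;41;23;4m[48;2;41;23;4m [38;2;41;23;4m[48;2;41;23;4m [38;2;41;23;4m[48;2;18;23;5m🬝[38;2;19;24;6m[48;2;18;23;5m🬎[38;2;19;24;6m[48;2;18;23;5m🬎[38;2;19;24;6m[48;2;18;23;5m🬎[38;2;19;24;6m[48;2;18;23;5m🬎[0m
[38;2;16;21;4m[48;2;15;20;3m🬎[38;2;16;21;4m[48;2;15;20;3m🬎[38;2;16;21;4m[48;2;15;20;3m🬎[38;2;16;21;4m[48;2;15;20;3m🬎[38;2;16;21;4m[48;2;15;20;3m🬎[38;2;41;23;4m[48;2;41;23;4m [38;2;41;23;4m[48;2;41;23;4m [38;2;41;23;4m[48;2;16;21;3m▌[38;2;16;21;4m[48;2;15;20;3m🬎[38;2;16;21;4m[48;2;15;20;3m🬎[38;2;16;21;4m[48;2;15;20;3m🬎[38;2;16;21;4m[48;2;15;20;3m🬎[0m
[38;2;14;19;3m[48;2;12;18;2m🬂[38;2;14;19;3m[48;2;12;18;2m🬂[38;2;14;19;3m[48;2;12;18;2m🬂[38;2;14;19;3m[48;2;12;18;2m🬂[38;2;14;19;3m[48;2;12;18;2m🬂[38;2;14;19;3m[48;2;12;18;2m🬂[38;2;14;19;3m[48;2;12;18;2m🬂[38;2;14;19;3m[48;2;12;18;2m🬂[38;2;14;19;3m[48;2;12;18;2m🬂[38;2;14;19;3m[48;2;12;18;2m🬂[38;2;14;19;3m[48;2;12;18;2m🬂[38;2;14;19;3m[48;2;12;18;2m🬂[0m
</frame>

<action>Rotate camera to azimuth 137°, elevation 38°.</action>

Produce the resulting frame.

<frame>
[38;2;28;33;11m[48;2;26;32;10m🬎[38;2;28;33;11m[48;2;26;32;10m🬎[38;2;28;33;11m[48;2;26;32;10m🬎[38;2;28;33;11m[48;2;26;32;10m🬎[38;2;28;33;11m[48;2;26;32;10m🬎[38;2;28;33;11m[48;2;26;32;10m🬎[38;2;28;33;11m[48;2;26;32;10m🬎[38;2;28;33;11m[48;2;26;32;10m🬎[38;2;28;33;11m[48;2;26;32;10m🬎[38;2;28;33;11m[48;2;26;32;10m🬎[38;2;28;33;11m[48;2;26;32;10m🬎[38;2;28;33;11m[48;2;26;32;10m🬎[0m
[38;2;26;31;10m[48;2;24;29;9m🬂[38;2;26;31;10m[48;2;24;29;9m🬂[38;2;26;31;10m[48;2;24;29;9m🬂[38;2;26;31;10m[48;2;24;29;9m🬂[38;2;25;30;9m[48;2;142;86;29m🬕[38;2;26;31;10m[48;2;139;82;25m🬂[38;2;26;31;10m[48;2;130;73;17m🬂[38;2;26;31;10m[48;2;127;71;14m🬂[38;2;26;31;10m[48;2;24;29;9m🬂[38;2;26;31;10m[48;2;24;29;9m🬂[38;2;26;31;10m[48;2;24;29;9m🬂[38;2;26;31;10m[48;2;24;29;9m🬂[0m
[38;2;23;28;8m[48;2;21;26;7m🬂[38;2;23;28;8m[48;2;21;26;7m🬂[38;2;23;28;8m[48;2;21;26;7m🬂[38;2;23;28;8m[48;2;21;26;7m🬂[38;2;41;23;4m[48;2;22;27;7m▐[38;2;41;23;4m[48;2;41;23;4m [38;2;41;23;4m[48;2;41;23;4m [38;2;41;23;4m[48;2;41;23;4m [38;2;23;28;8m[48;2;21;26;7m🬂[38;2;23;28;8m[48;2;21;26;7m🬂[38;2;23;28;8m[48;2;21;26;7m🬂[38;2;23;28;8m[48;2;21;26;7m🬂[0m
[38;2;19;24;6m[48;2;18;23;5m🬎[38;2;19;24;6m[48;2;18;23;5m🬎[38;2;19;24;6m[48;2;18;23;5m🬎[38;2;19;24;6m[48;2;18;23;5m🬎[38;2;41;23;4m[48;2;18;23;5m🬁[38;2;41;23;4m[48;2;41;23;4m [38;2;41;23;4m[48;2;41;23;4m [38;2;41;23;4m[48;2;18;23;5m🬕[38;2;19;24;6m[48;2;18;23;5m🬎[38;2;19;24;6m[48;2;18;23;5m🬎[38;2;19;24;6m[48;2;18;23;5m🬎[38;2;19;24;6m[48;2;18;23;5m🬎[0m
[38;2;16;21;4m[48;2;15;20;3m🬎[38;2;16;21;4m[48;2;15;20;3m🬎[38;2;16;21;4m[48;2;15;20;3m🬎[38;2;16;21;4m[48;2;15;20;3m🬎[38;2;16;21;4m[48;2;15;20;3m🬎[38;2;41;23;4m[48;2;15;20;3m🬬[38;2;41;23;4m[48;2;41;23;4m [38;2;41;23;4m[48;2;15;20;3m🬄[38;2;16;21;4m[48;2;15;20;3m🬎[38;2;16;21;4m[48;2;15;20;3m🬎[38;2;16;21;4m[48;2;15;20;3m🬎[38;2;16;21;4m[48;2;15;20;3m🬎[0m
[38;2;14;19;3m[48;2;12;18;2m🬂[38;2;14;19;3m[48;2;12;18;2m🬂[38;2;14;19;3m[48;2;12;18;2m🬂[38;2;14;19;3m[48;2;12;18;2m🬂[38;2;14;19;3m[48;2;12;18;2m🬂[38;2;14;19;3m[48;2;12;18;2m🬂[38;2;14;19;3m[48;2;12;18;2m🬂[38;2;14;19;3m[48;2;12;18;2m🬂[38;2;14;19;3m[48;2;12;18;2m🬂[38;2;14;19;3m[48;2;12;18;2m🬂[38;2;14;19;3m[48;2;12;18;2m🬂[38;2;14;19;3m[48;2;12;18;2m🬂[0m
</frame>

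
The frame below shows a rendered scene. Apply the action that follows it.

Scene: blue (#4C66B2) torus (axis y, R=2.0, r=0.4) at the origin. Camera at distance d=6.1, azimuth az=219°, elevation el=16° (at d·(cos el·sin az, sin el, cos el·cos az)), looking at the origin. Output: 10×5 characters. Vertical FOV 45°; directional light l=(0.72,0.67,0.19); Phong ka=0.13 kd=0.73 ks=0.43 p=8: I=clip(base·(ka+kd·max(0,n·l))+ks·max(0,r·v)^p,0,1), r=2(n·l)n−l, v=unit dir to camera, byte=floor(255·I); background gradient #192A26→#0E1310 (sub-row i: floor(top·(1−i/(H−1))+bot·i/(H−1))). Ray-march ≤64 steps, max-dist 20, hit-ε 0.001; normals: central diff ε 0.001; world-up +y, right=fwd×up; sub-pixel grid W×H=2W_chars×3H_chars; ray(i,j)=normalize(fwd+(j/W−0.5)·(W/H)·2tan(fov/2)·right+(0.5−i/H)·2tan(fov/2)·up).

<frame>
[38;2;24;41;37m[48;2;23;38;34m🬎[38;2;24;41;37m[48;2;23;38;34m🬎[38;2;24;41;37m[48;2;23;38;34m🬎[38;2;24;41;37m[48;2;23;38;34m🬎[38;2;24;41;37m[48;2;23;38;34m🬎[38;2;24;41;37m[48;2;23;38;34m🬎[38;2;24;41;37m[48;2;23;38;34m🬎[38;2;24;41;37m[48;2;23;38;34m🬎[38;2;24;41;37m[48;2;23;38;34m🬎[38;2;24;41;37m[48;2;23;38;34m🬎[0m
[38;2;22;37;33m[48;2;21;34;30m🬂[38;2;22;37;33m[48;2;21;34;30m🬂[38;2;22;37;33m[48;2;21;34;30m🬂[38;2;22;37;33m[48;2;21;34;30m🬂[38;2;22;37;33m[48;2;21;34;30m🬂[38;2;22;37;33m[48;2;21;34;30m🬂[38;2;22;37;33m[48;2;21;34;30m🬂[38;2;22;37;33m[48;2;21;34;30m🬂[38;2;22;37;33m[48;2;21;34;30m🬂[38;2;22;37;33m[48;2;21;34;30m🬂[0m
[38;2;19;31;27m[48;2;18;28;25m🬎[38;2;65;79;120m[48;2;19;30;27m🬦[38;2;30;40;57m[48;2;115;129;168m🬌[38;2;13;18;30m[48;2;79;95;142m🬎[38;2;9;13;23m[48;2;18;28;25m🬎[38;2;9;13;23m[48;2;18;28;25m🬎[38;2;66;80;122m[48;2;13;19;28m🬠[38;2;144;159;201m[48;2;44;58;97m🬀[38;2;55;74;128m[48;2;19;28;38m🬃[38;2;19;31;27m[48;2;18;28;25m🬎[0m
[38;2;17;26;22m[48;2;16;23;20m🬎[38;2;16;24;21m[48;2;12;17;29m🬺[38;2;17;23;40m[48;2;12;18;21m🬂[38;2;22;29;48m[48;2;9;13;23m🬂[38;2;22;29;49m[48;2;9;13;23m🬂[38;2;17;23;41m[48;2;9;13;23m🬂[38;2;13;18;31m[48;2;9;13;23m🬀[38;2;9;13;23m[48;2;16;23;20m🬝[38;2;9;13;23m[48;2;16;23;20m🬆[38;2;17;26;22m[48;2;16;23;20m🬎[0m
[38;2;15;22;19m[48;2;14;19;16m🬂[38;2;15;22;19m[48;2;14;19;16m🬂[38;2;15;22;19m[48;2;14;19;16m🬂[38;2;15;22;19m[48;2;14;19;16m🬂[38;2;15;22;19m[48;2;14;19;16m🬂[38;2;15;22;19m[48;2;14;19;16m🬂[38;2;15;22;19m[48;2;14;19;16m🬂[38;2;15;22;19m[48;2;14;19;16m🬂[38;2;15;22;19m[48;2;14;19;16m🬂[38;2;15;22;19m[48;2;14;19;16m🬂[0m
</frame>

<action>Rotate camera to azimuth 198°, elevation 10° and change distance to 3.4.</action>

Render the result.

<frame>
[38;2;24;41;37m[48;2;23;38;34m🬎[38;2;24;41;37m[48;2;23;38;34m🬎[38;2;24;41;37m[48;2;23;38;34m🬎[38;2;24;41;37m[48;2;23;38;34m🬎[38;2;24;41;37m[48;2;23;38;34m🬎[38;2;24;41;37m[48;2;23;38;34m🬎[38;2;24;41;37m[48;2;23;38;34m🬎[38;2;24;41;37m[48;2;23;38;34m🬎[38;2;24;41;37m[48;2;23;38;34m🬎[38;2;24;41;37m[48;2;23;38;34m🬎[0m
[38;2;22;37;33m[48;2;21;34;30m🬂[38;2;22;37;33m[48;2;21;34;30m🬂[38;2;22;37;33m[48;2;21;34;30m🬂[38;2;21;35;31m[48;2;46;61;104m🬝[38;2;21;36;32m[48;2;45;59;101m🬎[38;2;21;36;32m[48;2;45;59;102m🬎[38;2;21;36;32m[48;2;45;61;107m🬎[38;2;22;37;33m[48;2;21;34;30m🬂[38;2;22;37;33m[48;2;21;34;30m🬂[38;2;22;37;33m[48;2;21;34;30m🬂[0m
[38;2;16;21;35m[48;2;120;133;173m🬂[38;2;9;13;23m[48;2;106;120;159m🬂[38;2;9;13;23m[48;2;88;101;140m🬂[38;2;9;13;23m[48;2;69;82;121m🬂[38;2;9;13;23m[48;2;54;67;105m🬂[38;2;9;13;23m[48;2;43;56;95m🬂[38;2;18;24;42m[48;2;38;51;88m🬂[38;2;92;104;141m[48;2;37;49;83m🬁[38;2;148;163;210m[48;2;34;45;79m🬂[38;2;90;110;168m[48;2;31;42;74m🬂[0m
[38;2;79;88;117m[48;2;23;29;48m🬂[38;2;69;78;106m[48;2;20;27;44m🬂[38;2;55;64;90m[48;2;18;23;39m🬂[38;2;41;49;75m[48;2;15;20;36m🬂[38;2;30;39;63m[48;2;14;19;32m🬂[38;2;25;33;56m[48;2;12;17;30m🬂[38;2;21;29;51m[48;2;11;15;28m🬂[38;2;19;26;47m[48;2;10;14;26m🬂[38;2;17;24;42m[48;2;9;13;23m🬂[38;2;15;21;37m[48;2;9;13;23m🬂[0m
[38;2;9;13;23m[48;2;9;13;23m [38;2;9;13;23m[48;2;9;13;23m [38;2;9;13;23m[48;2;9;13;23m [38;2;9;13;23m[48;2;9;13;23m [38;2;9;13;23m[48;2;9;13;23m [38;2;9;13;23m[48;2;9;13;23m [38;2;9;13;23m[48;2;9;13;23m [38;2;9;13;23m[48;2;9;13;23m [38;2;9;13;23m[48;2;9;13;23m [38;2;9;13;23m[48;2;9;13;23m [0m
</frame>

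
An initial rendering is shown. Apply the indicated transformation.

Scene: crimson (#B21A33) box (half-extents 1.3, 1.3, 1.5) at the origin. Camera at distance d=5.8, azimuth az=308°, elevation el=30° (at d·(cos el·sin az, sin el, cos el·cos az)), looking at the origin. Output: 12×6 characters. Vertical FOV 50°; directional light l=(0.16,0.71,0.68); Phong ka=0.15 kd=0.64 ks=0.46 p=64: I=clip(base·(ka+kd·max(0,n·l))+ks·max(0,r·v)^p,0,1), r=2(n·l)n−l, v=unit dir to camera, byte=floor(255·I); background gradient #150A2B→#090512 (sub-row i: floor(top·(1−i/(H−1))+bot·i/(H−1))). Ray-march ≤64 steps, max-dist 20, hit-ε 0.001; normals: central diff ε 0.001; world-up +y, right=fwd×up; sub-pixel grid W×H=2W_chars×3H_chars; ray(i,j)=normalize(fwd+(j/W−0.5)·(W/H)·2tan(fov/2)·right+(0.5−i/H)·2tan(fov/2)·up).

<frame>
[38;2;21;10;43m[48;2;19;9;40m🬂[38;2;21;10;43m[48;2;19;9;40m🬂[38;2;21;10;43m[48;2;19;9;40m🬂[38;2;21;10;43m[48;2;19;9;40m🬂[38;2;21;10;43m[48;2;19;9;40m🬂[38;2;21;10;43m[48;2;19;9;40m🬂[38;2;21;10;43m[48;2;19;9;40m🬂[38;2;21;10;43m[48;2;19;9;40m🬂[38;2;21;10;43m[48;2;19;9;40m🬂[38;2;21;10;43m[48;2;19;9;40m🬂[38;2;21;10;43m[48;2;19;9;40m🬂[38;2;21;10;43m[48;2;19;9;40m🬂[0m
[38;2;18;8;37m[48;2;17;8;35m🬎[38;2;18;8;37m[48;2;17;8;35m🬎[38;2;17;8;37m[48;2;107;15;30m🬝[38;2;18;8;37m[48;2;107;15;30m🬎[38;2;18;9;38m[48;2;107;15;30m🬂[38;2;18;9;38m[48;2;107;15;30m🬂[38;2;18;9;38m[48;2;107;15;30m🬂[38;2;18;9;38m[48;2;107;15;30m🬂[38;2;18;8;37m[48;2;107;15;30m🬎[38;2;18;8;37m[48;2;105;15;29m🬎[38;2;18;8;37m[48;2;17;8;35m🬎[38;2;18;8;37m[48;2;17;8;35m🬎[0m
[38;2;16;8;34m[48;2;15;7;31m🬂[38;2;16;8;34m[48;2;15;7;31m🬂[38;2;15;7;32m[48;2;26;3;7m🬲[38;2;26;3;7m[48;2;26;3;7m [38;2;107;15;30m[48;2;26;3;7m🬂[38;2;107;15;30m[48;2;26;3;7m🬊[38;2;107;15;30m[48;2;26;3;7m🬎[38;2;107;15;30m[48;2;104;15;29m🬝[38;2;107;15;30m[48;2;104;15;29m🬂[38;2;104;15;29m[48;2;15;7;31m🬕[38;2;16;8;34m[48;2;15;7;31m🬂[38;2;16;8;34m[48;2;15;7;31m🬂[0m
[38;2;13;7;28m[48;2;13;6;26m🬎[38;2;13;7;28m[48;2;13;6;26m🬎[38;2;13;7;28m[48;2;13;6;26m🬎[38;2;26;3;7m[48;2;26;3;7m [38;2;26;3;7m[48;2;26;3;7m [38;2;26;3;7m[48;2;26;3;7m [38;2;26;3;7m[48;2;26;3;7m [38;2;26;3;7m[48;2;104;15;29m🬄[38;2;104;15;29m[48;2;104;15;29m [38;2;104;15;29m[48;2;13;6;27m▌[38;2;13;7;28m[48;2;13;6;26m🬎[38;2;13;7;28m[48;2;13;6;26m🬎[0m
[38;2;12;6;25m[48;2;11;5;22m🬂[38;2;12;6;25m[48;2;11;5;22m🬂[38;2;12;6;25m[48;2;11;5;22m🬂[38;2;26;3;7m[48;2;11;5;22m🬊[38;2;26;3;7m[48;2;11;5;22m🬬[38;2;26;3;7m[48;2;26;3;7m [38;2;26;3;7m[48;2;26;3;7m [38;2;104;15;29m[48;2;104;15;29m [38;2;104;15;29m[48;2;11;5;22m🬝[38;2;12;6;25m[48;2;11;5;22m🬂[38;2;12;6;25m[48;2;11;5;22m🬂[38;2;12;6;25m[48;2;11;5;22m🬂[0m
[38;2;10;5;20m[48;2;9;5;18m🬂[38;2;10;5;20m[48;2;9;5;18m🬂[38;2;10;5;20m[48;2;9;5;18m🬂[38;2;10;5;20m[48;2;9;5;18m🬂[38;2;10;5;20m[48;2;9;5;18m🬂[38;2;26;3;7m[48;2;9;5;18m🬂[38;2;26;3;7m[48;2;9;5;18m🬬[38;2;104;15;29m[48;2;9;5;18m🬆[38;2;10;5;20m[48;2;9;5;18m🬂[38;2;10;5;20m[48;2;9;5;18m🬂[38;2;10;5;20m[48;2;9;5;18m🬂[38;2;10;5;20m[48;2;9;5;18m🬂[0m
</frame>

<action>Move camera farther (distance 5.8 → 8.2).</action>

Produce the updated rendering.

<frame>
[38;2;21;10;43m[48;2;19;9;40m🬂[38;2;21;10;43m[48;2;19;9;40m🬂[38;2;21;10;43m[48;2;19;9;40m🬂[38;2;21;10;43m[48;2;19;9;40m🬂[38;2;21;10;43m[48;2;19;9;40m🬂[38;2;21;10;43m[48;2;19;9;40m🬂[38;2;21;10;43m[48;2;19;9;40m🬂[38;2;21;10;43m[48;2;19;9;40m🬂[38;2;21;10;43m[48;2;19;9;40m🬂[38;2;21;10;43m[48;2;19;9;40m🬂[38;2;21;10;43m[48;2;19;9;40m🬂[38;2;21;10;43m[48;2;19;9;40m🬂[0m
[38;2;18;8;37m[48;2;17;8;35m🬎[38;2;18;8;37m[48;2;17;8;35m🬎[38;2;18;8;37m[48;2;17;8;35m🬎[38;2;18;8;37m[48;2;17;8;35m🬎[38;2;18;8;37m[48;2;17;8;35m🬎[38;2;17;8;37m[48;2;107;15;30m🬝[38;2;107;15;30m[48;2;17;8;37m🬏[38;2;18;8;37m[48;2;17;8;35m🬎[38;2;18;8;37m[48;2;17;8;35m🬎[38;2;18;8;37m[48;2;17;8;35m🬎[38;2;18;8;37m[48;2;17;8;35m🬎[38;2;18;8;37m[48;2;17;8;35m🬎[0m
[38;2;16;8;34m[48;2;15;7;31m🬂[38;2;16;8;34m[48;2;15;7;31m🬂[38;2;16;8;34m[48;2;15;7;31m🬂[38;2;15;7;32m[48;2;26;3;7m🬴[38;2;107;15;30m[48;2;26;3;7m🬂[38;2;107;15;30m[48;2;26;3;7m🬎[38;2;107;15;30m[48;2;107;15;30m [38;2;107;15;30m[48;2;104;15;29m🬝[38;2;105;15;29m[48;2;15;7;32m▌[38;2;16;8;34m[48;2;15;7;31m🬂[38;2;16;8;34m[48;2;15;7;31m🬂[38;2;16;8;34m[48;2;15;7;31m🬂[0m
[38;2;13;7;28m[48;2;13;6;26m🬎[38;2;13;7;28m[48;2;13;6;26m🬎[38;2;13;7;28m[48;2;13;6;26m🬎[38;2;13;7;28m[48;2;13;6;26m🬎[38;2;26;3;7m[48;2;26;3;7m [38;2;26;3;7m[48;2;26;3;7m [38;2;26;3;7m[48;2;26;3;7m [38;2;104;15;29m[48;2;104;15;29m [38;2;104;15;29m[48;2;13;6;27m▌[38;2;13;7;28m[48;2;13;6;26m🬎[38;2;13;7;28m[48;2;13;6;26m🬎[38;2;13;7;28m[48;2;13;6;26m🬎[0m
[38;2;12;6;25m[48;2;11;5;22m🬂[38;2;12;6;25m[48;2;11;5;22m🬂[38;2;12;6;25m[48;2;11;5;22m🬂[38;2;12;6;25m[48;2;11;5;22m🬂[38;2;11;5;23m[48;2;26;3;7m🬺[38;2;26;3;7m[48;2;11;5;22m🬊[38;2;26;3;7m[48;2;26;3;7m [38;2;104;15;29m[48;2;11;5;22m🬆[38;2;12;6;25m[48;2;11;5;22m🬂[38;2;12;6;25m[48;2;11;5;22m🬂[38;2;12;6;25m[48;2;11;5;22m🬂[38;2;12;6;25m[48;2;11;5;22m🬂[0m
[38;2;10;5;20m[48;2;9;5;18m🬂[38;2;10;5;20m[48;2;9;5;18m🬂[38;2;10;5;20m[48;2;9;5;18m🬂[38;2;10;5;20m[48;2;9;5;18m🬂[38;2;10;5;20m[48;2;9;5;18m🬂[38;2;10;5;20m[48;2;9;5;18m🬂[38;2;10;5;20m[48;2;9;5;18m🬂[38;2;10;5;20m[48;2;9;5;18m🬂[38;2;10;5;20m[48;2;9;5;18m🬂[38;2;10;5;20m[48;2;9;5;18m🬂[38;2;10;5;20m[48;2;9;5;18m🬂[38;2;10;5;20m[48;2;9;5;18m🬂[0m
</frame>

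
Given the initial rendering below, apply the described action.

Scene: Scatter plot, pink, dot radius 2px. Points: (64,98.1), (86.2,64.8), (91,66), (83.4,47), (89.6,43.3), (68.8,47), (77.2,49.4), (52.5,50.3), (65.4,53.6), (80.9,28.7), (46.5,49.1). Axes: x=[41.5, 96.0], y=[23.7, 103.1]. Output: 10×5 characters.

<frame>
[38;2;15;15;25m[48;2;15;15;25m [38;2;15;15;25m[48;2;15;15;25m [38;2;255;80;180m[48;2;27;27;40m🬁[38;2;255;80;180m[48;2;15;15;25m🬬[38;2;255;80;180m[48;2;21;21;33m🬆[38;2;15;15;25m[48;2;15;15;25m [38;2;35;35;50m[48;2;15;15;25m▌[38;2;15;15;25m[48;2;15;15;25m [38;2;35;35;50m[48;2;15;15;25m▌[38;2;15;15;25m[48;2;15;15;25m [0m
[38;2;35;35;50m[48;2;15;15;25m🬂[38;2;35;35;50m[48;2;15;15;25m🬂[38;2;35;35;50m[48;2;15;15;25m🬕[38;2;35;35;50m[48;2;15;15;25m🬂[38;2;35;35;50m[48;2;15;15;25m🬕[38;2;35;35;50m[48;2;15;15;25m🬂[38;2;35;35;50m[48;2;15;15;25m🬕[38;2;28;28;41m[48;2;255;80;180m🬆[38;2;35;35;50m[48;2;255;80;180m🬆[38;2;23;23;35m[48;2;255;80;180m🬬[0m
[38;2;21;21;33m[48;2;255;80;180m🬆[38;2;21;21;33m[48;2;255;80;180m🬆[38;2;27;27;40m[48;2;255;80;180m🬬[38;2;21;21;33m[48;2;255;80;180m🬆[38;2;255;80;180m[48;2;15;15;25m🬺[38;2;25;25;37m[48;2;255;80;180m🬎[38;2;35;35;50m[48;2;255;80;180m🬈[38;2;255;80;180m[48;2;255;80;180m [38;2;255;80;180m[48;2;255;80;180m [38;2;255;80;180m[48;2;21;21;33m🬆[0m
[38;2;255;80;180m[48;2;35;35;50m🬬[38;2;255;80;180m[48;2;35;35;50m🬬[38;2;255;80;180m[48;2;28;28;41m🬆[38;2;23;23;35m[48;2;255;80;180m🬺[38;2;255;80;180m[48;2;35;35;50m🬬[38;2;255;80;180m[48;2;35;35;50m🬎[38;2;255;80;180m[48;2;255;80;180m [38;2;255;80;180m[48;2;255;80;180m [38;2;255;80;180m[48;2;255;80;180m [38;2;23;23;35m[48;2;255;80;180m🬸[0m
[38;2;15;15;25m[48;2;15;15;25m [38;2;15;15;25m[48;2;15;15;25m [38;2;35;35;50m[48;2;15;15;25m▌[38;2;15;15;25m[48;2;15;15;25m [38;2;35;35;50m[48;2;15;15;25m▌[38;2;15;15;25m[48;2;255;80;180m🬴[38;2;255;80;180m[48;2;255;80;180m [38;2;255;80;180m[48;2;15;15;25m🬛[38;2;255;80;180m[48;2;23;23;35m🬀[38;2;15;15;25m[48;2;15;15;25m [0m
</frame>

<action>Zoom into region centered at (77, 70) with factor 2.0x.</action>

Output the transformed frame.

<frame>
[38;2;15;15;25m[48;2;15;15;25m [38;2;15;15;25m[48;2;15;15;25m [38;2;35;35;50m[48;2;15;15;25m▌[38;2;15;15;25m[48;2;15;15;25m [38;2;35;35;50m[48;2;15;15;25m▌[38;2;15;15;25m[48;2;15;15;25m [38;2;35;35;50m[48;2;15;15;25m▌[38;2;15;15;25m[48;2;15;15;25m [38;2;35;35;50m[48;2;15;15;25m▌[38;2;15;15;25m[48;2;15;15;25m [0m
[38;2;35;35;50m[48;2;15;15;25m🬂[38;2;35;35;50m[48;2;15;15;25m🬂[38;2;35;35;50m[48;2;15;15;25m🬕[38;2;35;35;50m[48;2;15;15;25m🬂[38;2;35;35;50m[48;2;15;15;25m🬕[38;2;35;35;50m[48;2;15;15;25m🬂[38;2;35;35;50m[48;2;15;15;25m🬕[38;2;35;35;50m[48;2;15;15;25m🬂[38;2;35;35;50m[48;2;15;15;25m🬕[38;2;35;35;50m[48;2;15;15;25m🬂[0m
[38;2;15;15;25m[48;2;35;35;50m🬰[38;2;15;15;25m[48;2;35;35;50m🬰[38;2;35;35;50m[48;2;15;15;25m🬛[38;2;15;15;25m[48;2;35;35;50m🬰[38;2;35;35;50m[48;2;15;15;25m🬛[38;2;15;15;25m[48;2;35;35;50m🬰[38;2;31;31;45m[48;2;255;80;180m🬝[38;2;15;15;25m[48;2;255;80;180m🬀[38;2;28;28;41m[48;2;255;80;180m🬊[38;2;15;15;25m[48;2;255;80;180m🬀[0m
[38;2;15;15;25m[48;2;255;80;180m🬆[38;2;19;19;30m[48;2;255;80;180m🬬[38;2;35;35;50m[48;2;15;15;25m🬲[38;2;15;15;25m[48;2;35;35;50m🬎[38;2;35;35;50m[48;2;15;15;25m🬲[38;2;15;15;25m[48;2;35;35;50m🬎[38;2;35;35;50m[48;2;15;15;25m🬲[38;2;255;80;180m[48;2;28;28;41m🬊[38;2;255;80;180m[48;2;27;27;40m🬀[38;2;255;80;180m[48;2;28;28;41m🬊[0m
[38;2;255;80;180m[48;2;15;15;25m🬬[38;2;255;80;180m[48;2;15;15;25m🬆[38;2;35;35;50m[48;2;15;15;25m▌[38;2;15;15;25m[48;2;255;80;180m🬝[38;2;35;35;50m[48;2;255;80;180m🬀[38;2;15;15;25m[48;2;255;80;180m🬊[38;2;35;35;50m[48;2;15;15;25m▌[38;2;15;15;25m[48;2;15;15;25m [38;2;35;35;50m[48;2;15;15;25m▌[38;2;15;15;25m[48;2;15;15;25m [0m
</frame>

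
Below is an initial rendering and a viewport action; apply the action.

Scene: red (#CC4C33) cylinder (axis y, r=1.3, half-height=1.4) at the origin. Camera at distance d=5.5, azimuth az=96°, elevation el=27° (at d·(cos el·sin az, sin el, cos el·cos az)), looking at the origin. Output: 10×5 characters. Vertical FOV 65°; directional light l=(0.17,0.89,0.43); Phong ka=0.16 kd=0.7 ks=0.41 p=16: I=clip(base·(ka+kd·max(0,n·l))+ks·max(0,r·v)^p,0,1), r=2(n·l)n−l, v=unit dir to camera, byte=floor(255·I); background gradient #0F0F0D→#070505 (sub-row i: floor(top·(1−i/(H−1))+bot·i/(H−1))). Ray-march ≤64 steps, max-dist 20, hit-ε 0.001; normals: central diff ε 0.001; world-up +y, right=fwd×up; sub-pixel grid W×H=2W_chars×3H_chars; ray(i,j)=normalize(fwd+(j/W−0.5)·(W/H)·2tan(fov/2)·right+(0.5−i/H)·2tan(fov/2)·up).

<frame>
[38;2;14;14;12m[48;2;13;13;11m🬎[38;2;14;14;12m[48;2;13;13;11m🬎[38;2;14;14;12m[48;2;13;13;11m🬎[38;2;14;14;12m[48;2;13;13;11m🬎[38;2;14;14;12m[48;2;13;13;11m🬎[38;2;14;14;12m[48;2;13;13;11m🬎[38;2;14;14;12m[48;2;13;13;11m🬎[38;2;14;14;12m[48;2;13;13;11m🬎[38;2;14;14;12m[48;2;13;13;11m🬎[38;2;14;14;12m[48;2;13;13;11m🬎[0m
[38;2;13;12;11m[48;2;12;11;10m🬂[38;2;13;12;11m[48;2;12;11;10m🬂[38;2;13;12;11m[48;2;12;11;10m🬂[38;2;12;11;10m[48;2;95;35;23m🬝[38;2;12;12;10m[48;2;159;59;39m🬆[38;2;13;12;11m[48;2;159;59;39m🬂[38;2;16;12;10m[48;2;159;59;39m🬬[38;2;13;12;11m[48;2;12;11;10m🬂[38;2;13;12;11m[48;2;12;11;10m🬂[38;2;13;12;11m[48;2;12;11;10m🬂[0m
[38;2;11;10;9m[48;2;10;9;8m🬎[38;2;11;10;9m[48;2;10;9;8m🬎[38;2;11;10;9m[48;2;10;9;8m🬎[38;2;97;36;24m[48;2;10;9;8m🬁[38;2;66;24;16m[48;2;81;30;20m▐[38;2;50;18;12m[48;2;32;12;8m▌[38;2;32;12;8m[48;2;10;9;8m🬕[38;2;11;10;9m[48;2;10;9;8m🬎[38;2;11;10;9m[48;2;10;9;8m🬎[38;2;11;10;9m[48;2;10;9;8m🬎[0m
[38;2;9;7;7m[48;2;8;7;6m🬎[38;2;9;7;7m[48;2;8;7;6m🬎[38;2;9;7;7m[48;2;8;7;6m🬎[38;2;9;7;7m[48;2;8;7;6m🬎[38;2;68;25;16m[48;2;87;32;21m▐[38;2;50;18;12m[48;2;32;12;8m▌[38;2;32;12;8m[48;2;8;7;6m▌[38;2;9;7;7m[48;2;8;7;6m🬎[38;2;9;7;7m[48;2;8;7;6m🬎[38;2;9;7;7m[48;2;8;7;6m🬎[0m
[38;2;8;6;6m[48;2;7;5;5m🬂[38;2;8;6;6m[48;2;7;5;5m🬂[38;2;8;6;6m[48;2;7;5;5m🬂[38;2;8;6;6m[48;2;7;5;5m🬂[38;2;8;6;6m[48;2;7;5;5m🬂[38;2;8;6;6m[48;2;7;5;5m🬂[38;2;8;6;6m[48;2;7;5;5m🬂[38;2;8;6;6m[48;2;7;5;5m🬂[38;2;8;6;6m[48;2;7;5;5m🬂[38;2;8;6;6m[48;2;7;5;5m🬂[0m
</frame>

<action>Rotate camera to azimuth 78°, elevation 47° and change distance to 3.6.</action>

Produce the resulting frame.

<frame>
[38;2;14;14;12m[48;2;13;13;11m🬎[38;2;14;14;12m[48;2;13;13;11m🬎[38;2;14;14;12m[48;2;13;13;11m🬎[38;2;14;14;12m[48;2;159;59;39m🬎[38;2;14;14;12m[48;2;159;59;39m🬎[38;2;14;14;12m[48;2;159;59;39m🬎[38;2;14;14;12m[48;2;159;59;39m🬎[38;2;159;59;39m[48;2;14;14;12m🬏[38;2;14;14;12m[48;2;13;13;11m🬎[38;2;14;14;12m[48;2;13;13;11m🬎[0m
[38;2;13;12;11m[48;2;12;11;10m🬂[38;2;13;12;11m[48;2;12;11;10m🬂[38;2;13;12;11m[48;2;159;59;39m🬀[38;2;159;59;39m[48;2;159;59;39m [38;2;159;59;39m[48;2;159;59;39m [38;2;159;59;39m[48;2;159;59;39m [38;2;159;59;39m[48;2;159;59;39m [38;2;159;59;39m[48;2;159;59;39m [38;2;159;59;39m[48;2;12;11;10m🬓[38;2;13;12;11m[48;2;12;11;10m🬂[0m
[38;2;11;10;9m[48;2;10;9;8m🬎[38;2;11;10;9m[48;2;10;9;8m🬎[38;2;128;47;31m[48;2;10;9;8m🬉[38;2;159;59;39m[48;2;90;33;22m🬊[38;2;159;59;39m[48;2;78;29;19m🬎[38;2;159;59;39m[48;2;65;24;16m🬎[38;2;159;59;39m[48;2;49;18;12m🬎[38;2;159;59;39m[48;2;28;11;8m🬂[38;2;11;10;9m[48;2;10;9;8m🬎[38;2;11;10;9m[48;2;10;9;8m🬎[0m
[38;2;9;7;7m[48;2;8;7;6m🬎[38;2;9;7;7m[48;2;8;7;6m🬎[38;2;9;7;7m[48;2;8;7;6m🬎[38;2;92;34;22m[48;2;8;7;6m🬨[38;2;76;28;18m[48;2;83;31;20m▐[38;2;69;25;17m[48;2;60;22;14m▌[38;2;50;18;12m[48;2;37;13;9m▌[38;2;32;12;8m[48;2;8;7;6m🬀[38;2;9;7;7m[48;2;8;7;6m🬎[38;2;9;7;7m[48;2;8;7;6m🬎[0m
[38;2;8;6;6m[48;2;7;5;5m🬂[38;2;8;6;6m[48;2;7;5;5m🬂[38;2;8;6;6m[48;2;7;5;5m🬂[38;2;8;6;6m[48;2;7;5;5m🬂[38;2;82;30;20m[48;2;7;5;5m🬊[38;2;62;22;15m[48;2;7;5;5m🬎[38;2;43;16;10m[48;2;7;5;5m🬀[38;2;8;6;6m[48;2;7;5;5m🬂[38;2;8;6;6m[48;2;7;5;5m🬂[38;2;8;6;6m[48;2;7;5;5m🬂[0m
</frame>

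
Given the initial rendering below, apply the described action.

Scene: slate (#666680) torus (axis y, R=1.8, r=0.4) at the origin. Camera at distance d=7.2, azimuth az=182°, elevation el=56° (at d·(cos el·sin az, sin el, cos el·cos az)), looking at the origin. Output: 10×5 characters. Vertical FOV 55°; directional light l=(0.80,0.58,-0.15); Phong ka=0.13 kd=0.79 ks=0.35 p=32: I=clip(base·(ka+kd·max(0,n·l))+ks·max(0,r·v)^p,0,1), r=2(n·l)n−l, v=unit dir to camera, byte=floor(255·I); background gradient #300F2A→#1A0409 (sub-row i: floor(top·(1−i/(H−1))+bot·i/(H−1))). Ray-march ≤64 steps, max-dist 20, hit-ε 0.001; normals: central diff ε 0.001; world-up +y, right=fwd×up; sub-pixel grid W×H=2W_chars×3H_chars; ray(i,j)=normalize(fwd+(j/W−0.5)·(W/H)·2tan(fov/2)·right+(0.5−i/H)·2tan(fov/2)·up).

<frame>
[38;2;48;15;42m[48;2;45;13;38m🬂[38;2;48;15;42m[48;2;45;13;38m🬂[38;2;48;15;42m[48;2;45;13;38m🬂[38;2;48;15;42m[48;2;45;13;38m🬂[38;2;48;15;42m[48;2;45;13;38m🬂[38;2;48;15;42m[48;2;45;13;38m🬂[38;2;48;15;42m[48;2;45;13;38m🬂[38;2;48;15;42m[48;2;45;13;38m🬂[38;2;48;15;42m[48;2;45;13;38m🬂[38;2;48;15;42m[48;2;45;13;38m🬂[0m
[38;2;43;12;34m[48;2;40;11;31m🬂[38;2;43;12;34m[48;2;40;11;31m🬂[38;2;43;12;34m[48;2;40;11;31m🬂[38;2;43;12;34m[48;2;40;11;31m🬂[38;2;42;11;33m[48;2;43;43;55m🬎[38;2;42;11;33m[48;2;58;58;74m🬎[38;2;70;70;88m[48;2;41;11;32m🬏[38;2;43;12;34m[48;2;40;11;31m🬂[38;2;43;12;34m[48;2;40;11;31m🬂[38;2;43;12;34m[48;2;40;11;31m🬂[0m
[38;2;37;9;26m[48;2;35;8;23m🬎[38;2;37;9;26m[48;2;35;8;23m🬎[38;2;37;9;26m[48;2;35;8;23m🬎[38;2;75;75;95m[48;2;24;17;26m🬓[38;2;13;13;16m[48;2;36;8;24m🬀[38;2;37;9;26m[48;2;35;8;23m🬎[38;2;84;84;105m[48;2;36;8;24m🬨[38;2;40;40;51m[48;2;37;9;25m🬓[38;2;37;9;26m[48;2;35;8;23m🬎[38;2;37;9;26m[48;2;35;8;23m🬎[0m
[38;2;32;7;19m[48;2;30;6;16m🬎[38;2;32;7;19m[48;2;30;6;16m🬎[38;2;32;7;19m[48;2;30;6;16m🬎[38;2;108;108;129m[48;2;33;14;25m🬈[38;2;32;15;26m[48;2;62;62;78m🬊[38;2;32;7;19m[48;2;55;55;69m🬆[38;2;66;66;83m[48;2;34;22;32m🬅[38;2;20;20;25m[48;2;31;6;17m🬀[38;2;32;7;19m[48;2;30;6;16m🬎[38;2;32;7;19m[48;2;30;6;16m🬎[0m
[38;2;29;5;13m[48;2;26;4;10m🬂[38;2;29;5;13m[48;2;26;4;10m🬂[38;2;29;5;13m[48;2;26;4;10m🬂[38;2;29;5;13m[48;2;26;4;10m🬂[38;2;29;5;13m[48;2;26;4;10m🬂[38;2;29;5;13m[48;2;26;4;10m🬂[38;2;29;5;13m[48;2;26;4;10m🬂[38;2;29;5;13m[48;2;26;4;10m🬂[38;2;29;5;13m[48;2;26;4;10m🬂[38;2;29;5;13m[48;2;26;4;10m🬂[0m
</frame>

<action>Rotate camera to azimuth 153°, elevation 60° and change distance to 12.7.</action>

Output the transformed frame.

<frame>
[38;2;48;15;42m[48;2;45;13;38m🬂[38;2;48;15;42m[48;2;45;13;38m🬂[38;2;48;15;42m[48;2;45;13;38m🬂[38;2;48;15;42m[48;2;45;13;38m🬂[38;2;48;15;42m[48;2;45;13;38m🬂[38;2;48;15;42m[48;2;45;13;38m🬂[38;2;48;15;42m[48;2;45;13;38m🬂[38;2;48;15;42m[48;2;45;13;38m🬂[38;2;48;15;42m[48;2;45;13;38m🬂[38;2;48;15;42m[48;2;45;13;38m🬂[0m
[38;2;43;12;34m[48;2;40;11;31m🬂[38;2;43;12;34m[48;2;40;11;31m🬂[38;2;43;12;34m[48;2;40;11;31m🬂[38;2;43;12;34m[48;2;40;11;31m🬂[38;2;43;12;34m[48;2;40;11;31m🬂[38;2;43;12;34m[48;2;40;11;31m🬂[38;2;43;12;34m[48;2;40;11;31m🬂[38;2;43;12;34m[48;2;40;11;31m🬂[38;2;43;12;34m[48;2;40;11;31m🬂[38;2;43;12;34m[48;2;40;11;31m🬂[0m
[38;2;37;9;26m[48;2;35;8;23m🬎[38;2;37;9;26m[48;2;35;8;23m🬎[38;2;37;9;26m[48;2;35;8;23m🬎[38;2;37;9;26m[48;2;35;8;23m🬎[38;2;57;57;72m[48;2;36;9;25m🬔[38;2;76;76;96m[48;2;36;8;24m🬂[38;2;62;62;78m[48;2;37;9;25m🬓[38;2;37;9;26m[48;2;35;8;23m🬎[38;2;37;9;26m[48;2;35;8;23m🬎[38;2;37;9;26m[48;2;35;8;23m🬎[0m
[38;2;32;7;19m[48;2;30;6;16m🬎[38;2;32;7;19m[48;2;30;6;16m🬎[38;2;32;7;19m[48;2;30;6;16m🬎[38;2;32;7;19m[48;2;30;6;16m🬎[38;2;69;69;87m[48;2;31;6;17m🬂[38;2;60;60;75m[48;2;31;11;21m🬁[38;2;13;13;16m[48;2;31;6;17m🬀[38;2;32;7;19m[48;2;30;6;16m🬎[38;2;32;7;19m[48;2;30;6;16m🬎[38;2;32;7;19m[48;2;30;6;16m🬎[0m
[38;2;29;5;13m[48;2;26;4;10m🬂[38;2;29;5;13m[48;2;26;4;10m🬂[38;2;29;5;13m[48;2;26;4;10m🬂[38;2;29;5;13m[48;2;26;4;10m🬂[38;2;29;5;13m[48;2;26;4;10m🬂[38;2;29;5;13m[48;2;26;4;10m🬂[38;2;29;5;13m[48;2;26;4;10m🬂[38;2;29;5;13m[48;2;26;4;10m🬂[38;2;29;5;13m[48;2;26;4;10m🬂[38;2;29;5;13m[48;2;26;4;10m🬂[0m
</frame>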